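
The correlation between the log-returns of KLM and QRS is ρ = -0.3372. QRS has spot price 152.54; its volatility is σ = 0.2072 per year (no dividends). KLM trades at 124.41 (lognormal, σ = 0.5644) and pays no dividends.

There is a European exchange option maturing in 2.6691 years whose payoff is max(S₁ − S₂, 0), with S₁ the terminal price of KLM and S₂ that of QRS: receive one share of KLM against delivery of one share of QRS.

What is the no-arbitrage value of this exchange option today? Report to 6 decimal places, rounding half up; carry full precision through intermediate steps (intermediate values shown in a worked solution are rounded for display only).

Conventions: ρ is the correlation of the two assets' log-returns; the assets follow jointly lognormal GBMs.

exchange price = 43.925234

σ_eff = √(σ₁² + σ₂² − 2ρσ₁σ₂) = √(0.5644² + 0.2072² − 2·-0.3372·0.5644·0.2072) = 0.663586
d₁ = (ln(S₁/S₂) + (q₂ − q₁ + σ_eff²/2)T) / (σ_eff√T) = (ln(124.41/152.54) + (0.0 − 0.0 + 0.220173)·2.6691) / 1.084125 = 0.354036
d₂ = d₁ − σ_eff√T = 0.354036 − 1.084125 = -0.730089
N(d₁) = 0.638344,  N(d₂) = 0.232668
V = S₁·e^{−q₁T}·N(d₁) − S₂·e^{−q₂T}·N(d₂) = 79.416388 − 35.491154 = 43.925234
Key observation: r never enters — measured in units of QRS, the claim is a call on S₁/S₂ struck at 1, so only the dividend yields and σ_eff matter.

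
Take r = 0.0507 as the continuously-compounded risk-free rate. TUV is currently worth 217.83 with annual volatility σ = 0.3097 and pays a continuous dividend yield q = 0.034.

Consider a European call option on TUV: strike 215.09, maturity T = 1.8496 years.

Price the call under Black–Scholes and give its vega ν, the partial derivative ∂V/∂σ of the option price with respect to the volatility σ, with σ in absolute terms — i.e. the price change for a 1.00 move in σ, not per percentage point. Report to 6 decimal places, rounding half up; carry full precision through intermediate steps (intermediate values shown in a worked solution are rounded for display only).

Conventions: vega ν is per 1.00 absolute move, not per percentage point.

σ√T = 0.3097·√1.8496 = 0.421192
d₁ = (ln(S/K) + (r−q+σ²/2)T) / (σ√T) = (ln(217.83/215.09) + (0.0507−0.034+0.3097²/2)·1.8496) / 0.421192 = (0.012658 + 0.119590) / 0.421192 = 0.313985
d₂ = d₁ − σ√T = 0.313985 − 0.421192 = -0.107207
e^{−rT} = 0.910488
e^{−qT} = 0.939050
N(d₁) = 0.623234,  N(d₂) = 0.457312
Call price V = S·e^{−qT}·N(d₁) − K·e^{−rT}·N(d₂) = 127.484541 − 89.558626 = 37.925915
φ(d₁) = (1/√(2π))·e^{−d₁²/2} = 0.379754
ν = S·e^{−qT}·φ(d₁)·√T = 105.644676

price = 37.925915
ν = 105.644676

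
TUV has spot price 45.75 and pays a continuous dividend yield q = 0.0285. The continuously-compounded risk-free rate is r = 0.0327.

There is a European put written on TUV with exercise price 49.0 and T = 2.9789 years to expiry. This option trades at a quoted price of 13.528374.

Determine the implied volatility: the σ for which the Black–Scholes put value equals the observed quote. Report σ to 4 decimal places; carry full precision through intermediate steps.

At σ = 0.4216 the Black–Scholes value reproduces the quote:
σ√T = 0.4216·√2.9789 = 0.727660
d₁ = (ln(S/K) + (r−q+σ²/2)T) / (σ√T) = (ln(45.75/49.0) + (0.0327−0.0285+0.4216²/2)·2.9789) / 0.727660 = (-0.068629 + 0.277256) / 0.727660 = 0.286710
d₂ = d₁ − σ√T = 0.286710 − 0.727660 = -0.440950
e^{−rT} = 0.907184
e^{−qT} = 0.918605
N(−d₁) = 0.387167,  N(−d₂) = 0.670375
V = K·e^{−rT}·N(−d₂) − S·e^{−qT}·N(−d₁) = 29.799537 − 16.271163 = 13.528374 (equal to the quote); since ∂V/∂σ > 0 for all σ, the implied volatility is unique

sigma = 0.4216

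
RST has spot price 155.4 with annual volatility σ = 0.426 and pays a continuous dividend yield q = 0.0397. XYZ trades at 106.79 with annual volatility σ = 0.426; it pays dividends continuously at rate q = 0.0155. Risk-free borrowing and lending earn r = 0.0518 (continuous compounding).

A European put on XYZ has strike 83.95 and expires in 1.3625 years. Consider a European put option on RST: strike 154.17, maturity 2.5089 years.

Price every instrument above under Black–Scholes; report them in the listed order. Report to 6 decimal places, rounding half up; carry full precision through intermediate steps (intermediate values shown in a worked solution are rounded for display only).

price(XYZ put K=83.95) = 7.664966
price(RST put K=154.17) = 33.875389

[XYZ put K=83.95]
σ√T = 0.426·√1.3625 = 0.497254
d₁ = (ln(S/K) + (r−q+σ²/2)T) / (σ√T) = (ln(106.79/83.95) + (0.0518−0.0155+0.426²/2)·1.3625) / 0.497254 = (0.240643 + 0.173089) / 0.497254 = 0.832035
d₂ = d₁ − σ√T = 0.832035 − 0.497254 = 0.334781
e^{−rT} = 0.931856
e^{−qT} = 0.979103
N(−d₁) = 0.202695,  N(−d₂) = 0.368895
price = K·e^{−rT}·N(−d₂) − S·e^{−qT}·N(−d₁) = 28.858392 − 21.193426 = 7.664966
[RST put K=154.17]
σ√T = 0.426·√2.5089 = 0.674763
d₁ = (ln(S/K) + (r−q+σ²/2)T) / (σ√T) = (ln(155.4/154.17) + (0.0518−0.0397+0.426²/2)·2.5089) / 0.674763 = (0.007947 + 0.258010) / 0.674763 = 0.394148
d₂ = d₁ − σ√T = 0.394148 − 0.674763 = -0.280615
e^{−rT} = 0.878130
e^{−qT} = 0.905196
N(−d₁) = 0.346736,  N(−d₂) = 0.610497
price = K·e^{−rT}·N(−d₂) − S·e^{−qT}·N(−d₁) = 82.649844 − 48.774454 = 33.875389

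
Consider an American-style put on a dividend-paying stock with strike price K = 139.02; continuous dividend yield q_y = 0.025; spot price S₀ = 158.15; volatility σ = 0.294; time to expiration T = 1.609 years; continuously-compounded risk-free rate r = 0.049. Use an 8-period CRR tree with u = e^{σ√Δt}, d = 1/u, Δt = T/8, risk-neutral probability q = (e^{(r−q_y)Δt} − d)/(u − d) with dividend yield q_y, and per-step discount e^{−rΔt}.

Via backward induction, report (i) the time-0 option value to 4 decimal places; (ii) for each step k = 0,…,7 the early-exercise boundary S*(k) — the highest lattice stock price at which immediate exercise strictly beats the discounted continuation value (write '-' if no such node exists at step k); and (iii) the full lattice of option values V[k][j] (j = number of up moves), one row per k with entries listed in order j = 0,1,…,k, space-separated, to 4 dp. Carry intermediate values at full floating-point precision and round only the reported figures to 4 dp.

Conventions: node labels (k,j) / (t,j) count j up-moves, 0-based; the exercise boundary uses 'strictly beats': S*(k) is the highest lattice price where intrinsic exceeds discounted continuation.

Δt=0.20112, u=1.14094, d=0.87647, q=0.48538, disc=e^(-rΔt)=0.99019
k=8 terminal: V=max(K-S,0) → 83.9424 67.3234 45.6898 17.5286 0.0000 0.0000 0.0000 0.0000 0.0000
k=7: j=0 S=62.8401 intr=76.1799 cont=75.1317 V=76.1799[EX]; j=1 S=81.8013 intr=57.2187 cont=56.2656 V=57.2187[EX]; j=2 S=106.4839 intr=32.5361 cont=31.7068 V=32.5361[EX]; j=3 S=138.6141 intr=0.4059 cont=8.9321 V=8.9321[hold]; j=4 S=180.4392 intr=0.0000 cont=0.0000 V=0.0000[hold]; j=5 S=234.8846 intr=0.0000 cont=0.0000 V=0.0000[hold]; j=6 S=305.7581 intr=0.0000 cont=0.0000 V=0.0000[hold]; j=7 S=398.0169 intr=0.0000 cont=0.0000 V=0.0000[hold]  S*(7)=106.4839
k=6: j=0 S=71.6966 intr=67.3234 cont=66.3196 V=67.3234[EX]; j=1 S=93.3302 intr=45.6898 cont=44.7946 V=45.6898[EX]; j=2 S=121.4914 intr=17.5286 cont=20.8724 V=20.8724[hold]; j=3 S=158.1500 intr=0.0000 cont=4.5515 V=4.5515[hold]; j=4 S=205.8698 intr=0.0000 cont=0.0000 V=0.0000[hold]; j=5 S=267.9885 intr=0.0000 cont=0.0000 V=0.0000[hold]; j=6 S=348.8508 intr=0.0000 cont=0.0000 V=0.0000[hold]  S*(6)=93.3302
k=5: j=0 S=81.8013 intr=57.2187 cont=56.2656 V=57.2187[EX]; j=1 S=106.4839 intr=32.5361 cont=33.3140 V=33.3140[hold]; j=2 S=138.6141 intr=0.4059 cont=12.8236 V=12.8236[hold]; j=3 S=180.4392 intr=0.0000 cont=2.3193 V=2.3193[hold]; j=4 S=234.8846 intr=0.0000 cont=0.0000 V=0.0000[hold]; j=5 S=305.7581 intr=0.0000 cont=0.0000 V=0.0000[hold]  S*(5)=81.8013
k=4: j=0 S=93.3302 intr=45.6898 cont=45.1684 V=45.6898[EX]; j=1 S=121.4914 intr=17.5286 cont=23.1392 V=23.1392[hold]; j=2 S=158.1500 intr=0.0000 cont=7.6493 V=7.6493[hold]; j=3 S=205.8698 intr=0.0000 cont=1.1819 V=1.1819[hold]; j=4 S=267.9885 intr=0.0000 cont=0.0000 V=0.0000[hold]  S*(4)=93.3302
k=3: j=0 S=106.4839 intr=32.5361 cont=34.4034 V=34.4034[hold]; j=1 S=138.6141 intr=0.4059 cont=15.4675 V=15.4675[hold]; j=2 S=180.4392 intr=0.0000 cont=4.4659 V=4.4659[hold]; j=3 S=234.8846 intr=0.0000 cont=0.6022 V=0.6022[hold]  S*(3)=-
k=2: j=0 S=121.4914 intr=17.5286 cont=24.9650 V=24.9650[hold]; j=1 S=158.1500 intr=0.0000 cont=10.0282 V=10.0282[hold]; j=2 S=205.8698 intr=0.0000 cont=2.5651 V=2.5651[hold]  S*(2)=-
k=1: j=0 S=138.6141 intr=0.4059 cont=17.5412 V=17.5412[hold]; j=1 S=180.4392 intr=0.0000 cont=6.3429 V=6.3429[hold]  S*(1)=-
k=0: j=0 S=158.1500 intr=0.0000 cont=11.9871 V=11.9871[hold]  S*(0)=-

price = 11.9871
boundary = - - - - 93.3302 81.8013 93.3302 106.4839
tree:
11.9871
17.5412 6.3429
24.9650 10.0282 2.5651
34.4034 15.4675 4.4659 0.6022
45.6898 23.1392 7.6493 1.1819 0.0000
57.2187 33.3140 12.8236 2.3193 0.0000 0.0000
67.3234 45.6898 20.8724 4.5515 0.0000 0.0000 0.0000
76.1799 57.2187 32.5361 8.9321 0.0000 0.0000 0.0000 0.0000
83.9424 67.3234 45.6898 17.5286 0.0000 0.0000 0.0000 0.0000 0.0000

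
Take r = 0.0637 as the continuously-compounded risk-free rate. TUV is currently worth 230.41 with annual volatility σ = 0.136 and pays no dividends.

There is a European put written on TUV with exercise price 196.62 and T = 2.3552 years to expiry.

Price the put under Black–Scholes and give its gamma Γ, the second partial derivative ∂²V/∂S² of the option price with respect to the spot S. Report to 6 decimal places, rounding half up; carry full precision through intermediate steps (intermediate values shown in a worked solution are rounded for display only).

price = 1.262920
Γ = 0.002370

σ√T = 0.136·√2.3552 = 0.208715
d₁ = (ln(S/K) + (r+σ²/2)T) / (σ√T) = (ln(230.41/196.62) + (0.0637+0.136²/2)·2.3552) / 0.208715 = (0.158587 + 0.171807) / 0.208715 = 1.582997
d₂ = d₁ − σ√T = 1.582997 − 0.208715 = 1.374282
e^{−rT} = 0.860685
N(−d₁) = 0.056711,  N(−d₂) = 0.084677
Put price V = K·e^{−rT}·N(−d₂) − S·N(−d₁) = 14.329723 − 13.066803 = 1.262920
φ(d₁) = (1/√(2π))·e^{−d₁²/2} = 0.113963
Γ = φ(d₁) / (S·σ·√T) = 0.002370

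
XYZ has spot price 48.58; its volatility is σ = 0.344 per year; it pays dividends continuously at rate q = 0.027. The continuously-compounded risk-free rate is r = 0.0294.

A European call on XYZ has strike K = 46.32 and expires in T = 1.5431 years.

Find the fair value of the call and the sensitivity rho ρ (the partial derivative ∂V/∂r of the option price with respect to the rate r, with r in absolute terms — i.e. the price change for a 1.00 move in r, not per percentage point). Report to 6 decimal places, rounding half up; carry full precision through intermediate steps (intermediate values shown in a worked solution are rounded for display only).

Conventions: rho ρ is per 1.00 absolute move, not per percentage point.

price = 8.907070
ρ = 31.608516

σ√T = 0.344·√1.5431 = 0.427322
d₁ = (ln(S/K) + (r−q+σ²/2)T) / (σ√T) = (ln(48.58/46.32) + (0.0294−0.027+0.344²/2)·1.5431) / 0.427322 = (0.047638 + 0.095006) / 0.427322 = 0.333808
d₂ = d₁ − σ√T = 0.333808 − 0.427322 = -0.093514
e^{−rT} = 0.955647
e^{−qT} = 0.959192
N(d₁) = 0.630738,  N(d₂) = 0.462748
Call price V = S·e^{−qT}·N(d₁) − K·e^{−rT}·N(d₂) = 29.390847 − 20.483777 = 8.907070
ρ = K·T·e^{−rT}·N(d₂) = 31.608516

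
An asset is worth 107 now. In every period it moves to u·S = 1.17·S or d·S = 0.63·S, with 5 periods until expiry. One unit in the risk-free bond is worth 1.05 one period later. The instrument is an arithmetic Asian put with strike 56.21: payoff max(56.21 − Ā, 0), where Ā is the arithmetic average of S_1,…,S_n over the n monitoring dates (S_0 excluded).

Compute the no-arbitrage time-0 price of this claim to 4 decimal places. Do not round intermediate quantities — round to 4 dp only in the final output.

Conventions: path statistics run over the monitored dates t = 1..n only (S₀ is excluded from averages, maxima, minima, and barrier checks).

price = 0.2817

Set p* = 0.7778 (from d < R < u); the path-dependent value is the discounted p*-expectation over all price paths.
Enumerate all 2^5 = 32 price paths (U = up ×1.17, D = down ×0.63); each path with k up-moves has probability p*^k·(1−p*)^(5−k).
DDDDD: Ā=32.8216, payoff=23.3884, prob=0.000542
UDDDD: Ā=60.9544, payoff=0.0000, prob=0.001897
DUDDD: Ā=49.3984, payoff=6.8116, prob=0.001897
UUDDD: Ā=91.7399, payoff=0.0000, prob=0.006639
DDUDD: Ā=42.1181, payoff=14.0919, prob=0.001897
UDUDD: Ā=78.2194, payoff=0.0000, prob=0.006639
DUUDD: Ā=66.6634, payoff=0.0000, prob=0.006639
UUUDD: Ā=123.8035, payoff=0.0000, prob=0.023235
DDDUD: Ā=37.5316, payoff=18.6784, prob=0.001897
UDDUD: Ā=69.7015, payoff=0.0000, prob=0.006639
DUDUD: Ā=58.1455, payoff=0.0000, prob=0.006639
UUDUD: Ā=107.9845, payoff=0.0000, prob=0.023235
DDUUD: Ā=50.8652, payoff=5.3448, prob=0.006639
UDUUD: Ā=94.4640, payoff=0.0000, prob=0.023235
DUUUD: Ā=82.9080, payoff=0.0000, prob=0.023235
UUUUD: Ā=153.9719, payoff=0.0000, prob=0.081322
DDDDU: Ā=34.6420, payoff=21.5680, prob=0.001897
UDDDU: Ā=64.3352, payoff=0.0000, prob=0.006639
DUDDU: Ā=52.7792, payoff=3.4308, prob=0.006639
UUDDU: Ā=98.0185, payoff=0.0000, prob=0.023235
DDUDU: Ā=45.4989, payoff=10.7111, prob=0.006639
UDUDU: Ā=84.4980, payoff=0.0000, prob=0.023235
DUUDU: Ā=72.9420, payoff=0.0000, prob=0.023235
UUUDU: Ā=135.4637, payoff=0.0000, prob=0.081322
DDDUU: Ā=40.9123, payoff=15.2977, prob=0.006639
UDDUU: Ā=75.9800, payoff=0.0000, prob=0.023235
DUDUU: Ā=64.4240, payoff=0.0000, prob=0.023235
UUDUU: Ā=119.6447, payoff=0.0000, prob=0.081322
DDUUU: Ā=57.1438, payoff=0.0000, prob=0.023235
UDUUU: Ā=106.1241, payoff=0.0000, prob=0.081322
DUUUU: Ā=94.5681, payoff=0.0000, prob=0.081322
UUUUU: Ā=175.6266, payoff=0.0000, prob=0.284628
Price = Σ prob·payoff / R^5 = 0.359577 / 1.276282 = 0.2817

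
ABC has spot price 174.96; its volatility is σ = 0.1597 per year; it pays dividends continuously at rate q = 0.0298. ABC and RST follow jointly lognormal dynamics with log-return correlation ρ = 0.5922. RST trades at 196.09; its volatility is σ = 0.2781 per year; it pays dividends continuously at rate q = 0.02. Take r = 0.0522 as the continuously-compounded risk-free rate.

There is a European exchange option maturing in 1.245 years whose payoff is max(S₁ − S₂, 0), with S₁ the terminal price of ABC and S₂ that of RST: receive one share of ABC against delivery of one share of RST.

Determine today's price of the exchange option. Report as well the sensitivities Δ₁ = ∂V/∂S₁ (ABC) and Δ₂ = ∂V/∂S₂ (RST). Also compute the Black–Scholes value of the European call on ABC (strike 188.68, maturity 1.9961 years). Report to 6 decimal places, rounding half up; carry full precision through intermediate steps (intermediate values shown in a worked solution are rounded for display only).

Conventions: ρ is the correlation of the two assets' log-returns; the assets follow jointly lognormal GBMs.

σ_eff = √(σ₁² + σ₂² − 2ρσ₁σ₂) = √(0.1597² + 0.2781² − 2·0.5922·0.1597·0.2781) = 0.224146
d₁ = (ln(S₁/S₂) + (q₂ − q₁ + σ_eff²/2)T) / (σ_eff√T) = (ln(174.96/196.09) + (0.02 − 0.0298 + 0.025121)·1.245) / 0.250101 = -0.379615
d₂ = d₁ − σ_eff√T = -0.379615 − 0.250101 = -0.629716
N(d₁) = 0.352116,  N(d₂) = 0.264440
V = S₁·e^{−q₁T}·N(d₁) − S₂·e^{−q₂T}·N(d₂) = 59.362405 − 50.578871 = 8.783535
Δ₁ = e^{−q₁T}·N(d₁) = 0.339291;  Δ₂ = −e^{−q₂T}·N(d₂) = -0.257937
[vanilla: ABC call K=188.68]
σ√T = 0.1597·√1.9961 = 0.225630
d₁ = (ln(S/K) + (r−q+σ²/2)T) / (σ√T) = (ln(174.96/188.68) + (0.0522−0.0298+0.1597²/2)·1.9961) / 0.225630 = (-0.075495 + 0.070167) / 0.225630 = -0.023614
d₂ = d₁ − σ√T = -0.023614 − 0.225630 = -0.249244
e^{−rT} = 0.901048
e^{−qT} = 0.942251
N(d₁) = 0.490580,  N(d₂) = 0.401586
price = S·e^{−qT}·N(d₁) − K·e^{−rT}·N(d₂) = 80.875178 − 68.273563 = 12.601615

exchange price = 8.783535
Δ1 = 0.339291
Δ2 = -0.257937
price(ABC call K=188.68) = 12.601615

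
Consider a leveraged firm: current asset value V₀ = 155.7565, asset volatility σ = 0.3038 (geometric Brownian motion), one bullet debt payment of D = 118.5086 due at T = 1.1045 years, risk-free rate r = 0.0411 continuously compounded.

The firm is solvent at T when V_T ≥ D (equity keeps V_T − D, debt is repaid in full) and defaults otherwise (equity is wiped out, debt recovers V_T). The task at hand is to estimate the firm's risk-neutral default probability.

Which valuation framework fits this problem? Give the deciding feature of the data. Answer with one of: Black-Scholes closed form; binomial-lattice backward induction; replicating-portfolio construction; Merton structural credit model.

framework: Merton structural credit model

Key observation: with the firm-asset dynamics (V₀ = 155.7565) and a single zero-coupon liability of face 118.5086 given, debt value, spread, and default probability all derive from the option view of the balance sheet.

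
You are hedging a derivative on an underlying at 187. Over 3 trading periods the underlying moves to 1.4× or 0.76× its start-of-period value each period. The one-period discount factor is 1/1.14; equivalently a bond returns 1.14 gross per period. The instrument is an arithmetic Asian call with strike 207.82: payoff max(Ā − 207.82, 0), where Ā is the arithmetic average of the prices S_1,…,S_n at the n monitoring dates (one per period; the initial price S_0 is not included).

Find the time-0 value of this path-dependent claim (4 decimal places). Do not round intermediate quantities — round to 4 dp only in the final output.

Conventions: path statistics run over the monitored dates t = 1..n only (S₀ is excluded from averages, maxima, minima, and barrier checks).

price = 37.2606

Risk-neutral up-probability p* = (R−d)/(u−d) = (1.14−0.76)/(1.4−0.76) = 0.5938; the claim prices as the p*-weighted sum of path payoffs discounted by R^3.
Enumerate all 2^3 = 8 price paths (U = up ×1.4, D = down ×0.76); each path with k up-moves has probability p*^k·(1−p*)^(3−k).
DDD: Ā=110.7399, payoff=0.0000, prob=0.067047
UDD: Ā=203.9946, payoff=0.0000, prob=0.097992
DUD: Ā=164.1012, payoff=0.0000, prob=0.097992
UUD: Ā=302.2917, payoff=94.4717, prob=0.143219
DDU: Ā=133.7823, payoff=0.0000, prob=0.097992
UDU: Ā=246.4411, payoff=38.6211, prob=0.143219
DUU: Ā=206.5477, payoff=0.0000, prob=0.143219
UUU: Ā=380.4827, payoff=172.6627, prob=0.209320
Price = Σ prob·payoff / R^3 = 55.203178 / 1.481544 = 37.2606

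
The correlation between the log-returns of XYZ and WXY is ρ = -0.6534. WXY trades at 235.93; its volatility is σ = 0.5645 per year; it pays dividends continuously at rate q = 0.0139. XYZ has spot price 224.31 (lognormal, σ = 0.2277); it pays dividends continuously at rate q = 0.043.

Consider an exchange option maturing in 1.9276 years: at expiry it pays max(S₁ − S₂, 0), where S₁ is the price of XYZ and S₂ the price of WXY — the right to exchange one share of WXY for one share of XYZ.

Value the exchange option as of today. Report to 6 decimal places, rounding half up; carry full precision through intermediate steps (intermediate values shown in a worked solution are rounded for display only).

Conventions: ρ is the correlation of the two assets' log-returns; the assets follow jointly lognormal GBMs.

exchange price = 73.761652

σ_eff = √(σ₁² + σ₂² − 2ρσ₁σ₂) = √(0.2277² + 0.5645² − 2·-0.6534·0.2277·0.5645) = 0.733811
d₁ = (ln(S₁/S₂) + (q₂ − q₁ + σ_eff²/2)T) / (σ_eff√T) = (ln(224.31/235.93) + (0.0139 − 0.043 + 0.269240)·1.9276) / 1.018809 = 0.404773
d₂ = d₁ − σ_eff√T = 0.404773 − 1.018809 = -0.614036
N(d₁) = 0.657178,  N(d₂) = 0.269596
V = S₁·e^{−q₁T}·N(d₁) − S₂·e^{−q₂T}·N(d₂) = 135.685787 − 61.924135 = 73.761652
Key observation: pricing in WXY-units makes this a unit-strike call on the ratio S₁/S₂ — the risk-free rate cancels and cannot affect the value.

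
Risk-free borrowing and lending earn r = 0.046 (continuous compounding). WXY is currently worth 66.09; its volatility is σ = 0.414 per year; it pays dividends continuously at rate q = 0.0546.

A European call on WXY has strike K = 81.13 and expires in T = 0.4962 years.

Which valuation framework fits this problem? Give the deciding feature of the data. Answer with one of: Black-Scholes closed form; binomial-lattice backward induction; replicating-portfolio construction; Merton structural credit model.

framework: Black-Scholes closed form

Key observation: the instrument is a plain European call (strike 81.13) on a lognormal asset; the exact continuous-time formula applies directly.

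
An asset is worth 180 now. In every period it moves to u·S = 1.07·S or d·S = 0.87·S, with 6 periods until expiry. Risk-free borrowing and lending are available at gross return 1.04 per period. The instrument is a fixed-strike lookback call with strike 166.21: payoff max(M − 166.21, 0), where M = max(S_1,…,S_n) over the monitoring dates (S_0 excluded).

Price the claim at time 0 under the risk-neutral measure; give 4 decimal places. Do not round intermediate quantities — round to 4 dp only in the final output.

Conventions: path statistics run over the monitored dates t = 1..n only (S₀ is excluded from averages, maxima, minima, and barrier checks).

price = 55.9675

Risk-neutral up-probability p* = (R−d)/(u−d) = (1.04−0.87)/(1.07−0.87) = 0.8500; the claim prices as the p*-weighted sum of path payoffs discounted by R^6.
Enumerate all 2^6 = 64 price paths (U = up ×1.07, D = down ×0.87); each path with k up-moves has probability p*^k·(1−p*)^(6−k).
DDDDDD: M=156.6000, payoff=0.0000, prob=0.000011
UDDDDD: M=192.6000, payoff=26.3900, prob=0.000065
DUDDDD: M=167.5620, payoff=1.3520, prob=0.000065
UUDDDD: M=206.0820, payoff=39.8720, prob=0.000366
DDUDDD: M=156.6000, payoff=0.0000, prob=0.000065
UDUDDD: M=192.6000, payoff=26.3900, prob=0.000366
DUUDDD: M=179.2913, payoff=13.0813, prob=0.000366
UUUDDD: M=220.5077, payoff=54.2977, prob=0.002073
DDDUDD: M=156.6000, payoff=0.0000, prob=0.000065
UDDUDD: M=192.6000, payoff=26.3900, prob=0.000366
DUDUDD: M=167.5620, payoff=1.3520, prob=0.000366
UUDUDD: M=206.0820, payoff=39.8720, prob=0.002073
DDUUDD: M=156.6000, payoff=0.0000, prob=0.000366
UDUUDD: M=192.6000, payoff=26.3900, prob=0.002073
DUUUDD: M=191.8417, payoff=25.6317, prob=0.002073
UUUUDD: M=235.9433, payoff=69.7333, prob=0.011745
DDDDUD: M=156.6000, payoff=0.0000, prob=0.000065
UDDDUD: M=192.6000, payoff=26.3900, prob=0.000366
DUDDUD: M=167.5620, payoff=1.3520, prob=0.000366
UUDDUD: M=206.0820, payoff=39.8720, prob=0.002073
DDUDUD: M=156.6000, payoff=0.0000, prob=0.000366
UDUDUD: M=192.6000, payoff=26.3900, prob=0.002073
DUUDUD: M=179.2913, payoff=13.0813, prob=0.002073
UUUDUD: M=220.5077, payoff=54.2977, prob=0.011745
DDDUUD: M=156.6000, payoff=0.0000, prob=0.000366
UDDUUD: M=192.6000, payoff=26.3900, prob=0.002073
DUDUUD: M=167.5620, payoff=1.3520, prob=0.002073
UUDUUD: M=206.0820, payoff=39.8720, prob=0.011745
DDUUUD: M=166.9023, payoff=0.6923, prob=0.002073
UDUUUD: M=205.2707, payoff=39.0607, prob=0.011745
DUUUUD: M=205.2707, payoff=39.0607, prob=0.011745
UUUUUD: M=252.4593, payoff=86.2493, prob=0.066556
DDDDDU: M=156.6000, payoff=0.0000, prob=0.000065
UDDDDU: M=192.6000, payoff=26.3900, prob=0.000366
DUDDDU: M=167.5620, payoff=1.3520, prob=0.000366
UUDDDU: M=206.0820, payoff=39.8720, prob=0.002073
DDUDDU: M=156.6000, payoff=0.0000, prob=0.000366
UDUDDU: M=192.6000, payoff=26.3900, prob=0.002073
DUUDDU: M=179.2913, payoff=13.0813, prob=0.002073
UUUDDU: M=220.5077, payoff=54.2977, prob=0.011745
DDDUDU: M=156.6000, payoff=0.0000, prob=0.000366
UDDUDU: M=192.6000, payoff=26.3900, prob=0.002073
DUDUDU: M=167.5620, payoff=1.3520, prob=0.002073
UUDUDU: M=206.0820, payoff=39.8720, prob=0.011745
DDUUDU: M=156.6000, payoff=0.0000, prob=0.002073
UDUUDU: M=192.6000, payoff=26.3900, prob=0.011745
DUUUDU: M=191.8417, payoff=25.6317, prob=0.011745
UUUUDU: M=235.9433, payoff=69.7333, prob=0.066556
DDDDUU: M=156.6000, payoff=0.0000, prob=0.000366
UDDDUU: M=192.6000, payoff=26.3900, prob=0.002073
DUDDUU: M=167.5620, payoff=1.3520, prob=0.002073
UUDDUU: M=206.0820, payoff=39.8720, prob=0.011745
DDUDUU: M=156.6000, payoff=0.0000, prob=0.002073
UDUDUU: M=192.6000, payoff=26.3900, prob=0.011745
DUUDUU: M=179.2913, payoff=13.0813, prob=0.011745
UUUDUU: M=220.5077, payoff=54.2977, prob=0.066556
DDDUUU: M=156.6000, payoff=0.0000, prob=0.002073
UDDUUU: M=192.6000, payoff=26.3900, prob=0.011745
DUDUUU: M=178.5855, payoff=12.3755, prob=0.011745
UUDUUU: M=219.6396, payoff=53.4296, prob=0.066556
DDUUUU: M=178.5855, payoff=12.3755, prob=0.011745
UDUUUU: M=219.6396, payoff=53.4296, prob=0.066556
DUUUUU: M=219.6396, payoff=53.4296, prob=0.066556
UUUUUU: M=270.1315, payoff=103.9215, prob=0.377150
Price = Σ prob·payoff / R^6 = 70.816760 / 1.265319 = 55.9675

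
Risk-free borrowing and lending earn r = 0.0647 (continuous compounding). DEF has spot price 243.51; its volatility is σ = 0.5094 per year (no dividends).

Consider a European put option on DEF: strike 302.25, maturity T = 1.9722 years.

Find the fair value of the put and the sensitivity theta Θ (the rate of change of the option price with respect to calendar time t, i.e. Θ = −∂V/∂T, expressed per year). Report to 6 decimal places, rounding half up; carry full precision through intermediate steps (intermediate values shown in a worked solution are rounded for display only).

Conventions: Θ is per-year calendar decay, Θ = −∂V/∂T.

price = 82.976931
Θ = -5.354409

σ√T = 0.5094·√1.9722 = 0.715376
d₁ = (ln(S/K) + (r+σ²/2)T) / (σ√T) = (ln(243.51/302.25) + (0.0647+0.5094²/2)·1.9722) / 0.715376 = (-0.216096 + 0.383483) / 0.715376 = 0.233984
d₂ = d₁ − σ√T = 0.233984 − 0.715376 = -0.481392
e^{−rT} = 0.880204
N(−d₁) = 0.407499,  N(−d₂) = 0.684881
Put price V = K·e^{−rT}·N(−d₂) − S·N(−d₁) = 182.206970 − 99.230038 = 82.976931
φ(d₁) = (1/√(2π))·e^{−d₁²/2} = 0.388170
Θ = −S·φ(d₁)·σ/(2√T) + r·K·e^{−rT}·N(−d₂) = −17.143199 + 11.788791 = -5.354409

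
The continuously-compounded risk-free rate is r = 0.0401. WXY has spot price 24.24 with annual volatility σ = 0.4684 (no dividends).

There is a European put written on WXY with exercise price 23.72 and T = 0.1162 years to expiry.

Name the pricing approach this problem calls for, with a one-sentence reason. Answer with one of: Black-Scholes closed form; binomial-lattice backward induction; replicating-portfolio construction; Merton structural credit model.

Key observation: with WXY following a GBM at constant σ and r, the European put struck at 23.72 prices in closed form — nothing here needs a stepwise model or a balance sheet.

framework: Black-Scholes closed form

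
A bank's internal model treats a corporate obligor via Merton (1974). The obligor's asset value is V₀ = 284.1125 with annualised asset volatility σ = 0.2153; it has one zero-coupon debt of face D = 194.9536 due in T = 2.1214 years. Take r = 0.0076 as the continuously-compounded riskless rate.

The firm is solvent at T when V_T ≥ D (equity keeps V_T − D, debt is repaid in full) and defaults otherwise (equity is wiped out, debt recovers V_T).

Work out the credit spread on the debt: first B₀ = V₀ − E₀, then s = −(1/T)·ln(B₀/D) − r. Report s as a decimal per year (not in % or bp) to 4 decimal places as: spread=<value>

spread=0.0091

Equity is a call on the firm's assets struck at D = 194.9536:
d₁ = [ln(V₀/D) + (r + σ²/2)T] / (σ√T)
   = [ln(284.1125/194.9536) + (0.0076 + 0.5·0.2153²)·2.1214] / (0.2153·√2.1214)
   = [0.376609 + 0.065290] / 0.313585 = 1.409184
d₂ = d₁ − σ√T = 1.409184 − 0.313585 = 1.095599
N(d₁) = 0.920610,  N(d₂) = 0.863373,  e^(−rT) = 0.984007
E₀ = V₀·N(d₁) − D·e^(−rT)·N(d₂)
   = 284.1125·0.920610 − 194.9536·0.984007·0.863373 = 95.931021
B₀ = V₀ − E₀ = 284.1125 − 95.931021 = 188.181479
spread = −(1/T)·ln(B₀/D) − r = −(1/2.1214)·ln(188.181479/194.9536) − 0.0076 = 0.00906577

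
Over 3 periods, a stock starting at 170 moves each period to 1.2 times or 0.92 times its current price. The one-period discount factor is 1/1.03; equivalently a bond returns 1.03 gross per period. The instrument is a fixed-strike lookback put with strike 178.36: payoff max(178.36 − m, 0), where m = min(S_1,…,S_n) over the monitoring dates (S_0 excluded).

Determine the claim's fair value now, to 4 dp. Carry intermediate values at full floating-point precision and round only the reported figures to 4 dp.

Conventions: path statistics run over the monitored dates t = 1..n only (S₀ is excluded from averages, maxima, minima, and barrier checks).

Set p* = 0.3929 (from d < R < u); the path-dependent value is the discounted p*-expectation over all price paths.
Enumerate all 2^3 = 8 price paths (U = up ×1.2, D = down ×0.92); each path with k up-moves has probability p*^k·(1−p*)^(3−k).
DDD: m=132.3770, payoff=45.9830, prob=0.223806
UDD: m=172.6656, payoff=5.6944, prob=0.144816
DUD: m=156.4000, payoff=21.9600, prob=0.144816
UUD: m=204.0000, payoff=0.0000, prob=0.093704
DDU: m=143.8880, payoff=34.4720, prob=0.144816
UDU: m=187.6800, payoff=0.0000, prob=0.093704
DUU: m=156.4000, payoff=21.9600, prob=0.093704
UUU: m=204.0000, payoff=0.0000, prob=0.060632
Price = Σ prob·payoff / R^3 = 21.345947 / 1.092727 = 19.5346

price = 19.5346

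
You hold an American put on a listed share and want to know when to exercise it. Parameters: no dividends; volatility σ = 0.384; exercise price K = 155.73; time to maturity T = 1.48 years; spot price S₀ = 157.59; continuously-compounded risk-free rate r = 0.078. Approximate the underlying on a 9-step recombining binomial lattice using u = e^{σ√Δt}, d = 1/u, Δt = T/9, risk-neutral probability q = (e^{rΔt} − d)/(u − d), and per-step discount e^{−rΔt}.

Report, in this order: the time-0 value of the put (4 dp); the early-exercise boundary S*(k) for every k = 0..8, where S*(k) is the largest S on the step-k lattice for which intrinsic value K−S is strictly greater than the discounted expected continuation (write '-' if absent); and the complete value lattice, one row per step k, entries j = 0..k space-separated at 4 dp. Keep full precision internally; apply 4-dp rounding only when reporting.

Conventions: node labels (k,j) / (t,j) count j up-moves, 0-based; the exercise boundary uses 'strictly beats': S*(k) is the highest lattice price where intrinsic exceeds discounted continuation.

params: Δt=0.16444 u=1.16850 d=0.85580 q=0.50243 e^(-rΔt)=0.98726
t_9 payoffs: 116.9258 102.7473 83.3881 56.9554 20.8645 0.0000 0.0000 0.0000 0.0000 0.0000
t_8: node(8,0) S=45.3426 payoff=110.3874 vs cont=108.4027 → 110.3874 [stop]  node(8,1) S=61.9102 payoff=93.8198 vs cont=91.8351 → 93.8198 [stop]  node(8,2) S=84.5313 payoff=71.1987 vs cont=69.2140 → 71.1987 [stop]  node(8,3) S=115.4179 payoff=40.3121 vs cont=38.3274 → 40.3121 [stop]  node(8,4) S=157.5900 payoff=0.0000 vs cont=10.2492 → 10.2492 [wait]  node(8,5) S=215.1712 payoff=0.0000 vs cont=0.0000 → 0.0000 [wait]  node(8,6) S=293.7919 payoff=0.0000 vs cont=0.0000 → 0.0000 [wait]  node(8,7) S=401.1394 payoff=0.0000 vs cont=0.0000 → 0.0000 [wait]  node(8,8) S=547.7103 payoff=0.0000 vs cont=0.0000 → 0.0000 [wait]  ⇒ S*(8)=115.4179
t_7: node(7,0) S=52.9827 payoff=102.7473 vs cont=100.7625 → 102.7473 [stop]  node(7,1) S=72.3419 payoff=83.3881 vs cont=81.4034 → 83.3881 [stop]  node(7,2) S=98.7746 payoff=56.9554 vs cont=54.9707 → 56.9554 [stop]  node(7,3) S=134.8655 payoff=20.8645 vs cont=24.8863 → 24.8863 [wait]  node(7,4) S=184.1435 payoff=0.0000 vs cont=5.0347 → 5.0347 [wait]  node(7,5) S=251.4270 payoff=0.0000 vs cont=0.0000 → 0.0000 [wait]  node(7,6) S=343.2951 payoff=0.0000 vs cont=0.0000 → 0.0000 [wait]  node(7,7) S=468.7304 payoff=0.0000 vs cont=0.0000 → 0.0000 [wait]  ⇒ S*(7)=98.7746
t_6: node(6,0) S=61.9102 payoff=93.8198 vs cont=91.8351 → 93.8198 [stop]  node(6,1) S=84.5313 payoff=71.1987 vs cont=69.2140 → 71.1987 [stop]  node(6,2) S=115.4179 payoff=40.3121 vs cont=40.3223 → 40.3223 [wait]  node(6,3) S=157.5900 payoff=0.0000 vs cont=14.7221 → 14.7221 [wait]  node(6,4) S=215.1712 payoff=0.0000 vs cont=2.4732 → 2.4732 [wait]  node(6,5) S=293.7919 payoff=0.0000 vs cont=0.0000 → 0.0000 [wait]  node(6,6) S=401.1394 payoff=0.0000 vs cont=0.0000 → 0.0000 [wait]  ⇒ S*(6)=84.5313
t_5: node(5,0) S=72.3419 payoff=83.3881 vs cont=81.4034 → 83.3881 [stop]  node(5,1) S=98.7746 payoff=56.9554 vs cont=54.9757 → 56.9554 [stop]  node(5,2) S=134.8655 payoff=20.8645 vs cont=27.1100 → 27.1100 [wait]  node(5,3) S=184.1435 payoff=0.0000 vs cont=8.4587 → 8.4587 [wait]  node(5,4) S=251.4270 payoff=0.0000 vs cont=1.2149 → 1.2149 [wait]  node(5,5) S=343.2951 payoff=0.0000 vs cont=0.0000 → 0.0000 [wait]  ⇒ S*(5)=98.7746
t_4: node(4,0) S=84.5313 payoff=71.1987 vs cont=69.2140 → 71.1987 [stop]  node(4,1) S=115.4179 payoff=40.3121 vs cont=41.4253 → 41.4253 [wait]  node(4,2) S=157.5900 payoff=0.0000 vs cont=17.5129 → 17.5129 [wait]  node(4,3) S=215.1712 payoff=0.0000 vs cont=4.7577 → 4.7577 [wait]  node(4,4) S=293.7919 payoff=0.0000 vs cont=0.5968 → 0.5968 [wait]  ⇒ S*(4)=84.5313
t_3: node(3,0) S=98.7746 payoff=56.9554 vs cont=55.5228 → 56.9554 [stop]  node(3,1) S=134.8655 payoff=20.8645 vs cont=29.0361 → 29.0361 [wait]  node(3,2) S=184.1435 payoff=0.0000 vs cont=10.9628 → 10.9628 [wait]  node(3,3) S=251.4270 payoff=0.0000 vs cont=2.6331 → 2.6331 [wait]  ⇒ S*(3)=98.7746
t_2: node(2,0) S=115.4179 payoff=40.3121 vs cont=42.3807 → 42.3807 [wait]  node(2,1) S=157.5900 payoff=0.0000 vs cont=19.7011 → 19.7011 [wait]  node(2,2) S=215.1712 payoff=0.0000 vs cont=6.6913 → 6.6913 [wait]  ⇒ S*(2)=-
t_1: node(1,0) S=134.8655 payoff=20.8645 vs cont=30.5909 → 30.5909 [wait]  node(1,1) S=184.1435 payoff=0.0000 vs cont=12.9968 → 12.9968 [wait]  ⇒ S*(1)=-
t_0: node(0,0) S=157.5900 payoff=0.0000 vs cont=21.4738 → 21.4738 [wait]  ⇒ S*(0)=-

price = 21.4738
boundary = - - - 98.7746 84.5313 98.7746 84.5313 98.7746 115.4179
tree:
21.4738
30.5909 12.9968
42.3807 19.7011 6.6913
56.9554 29.0361 10.9628 2.6331
71.1987 41.4253 17.5129 4.7577 0.5968
83.3881 56.9554 27.1100 8.4587 1.2149 0.0000
93.8198 71.1987 40.3223 14.7221 2.4732 0.0000 0.0000
102.7473 83.3881 56.9554 24.8863 5.0347 0.0000 0.0000 0.0000
110.3874 93.8198 71.1987 40.3121 10.2492 0.0000 0.0000 0.0000 0.0000
116.9258 102.7473 83.3881 56.9554 20.8645 0.0000 0.0000 0.0000 0.0000 0.0000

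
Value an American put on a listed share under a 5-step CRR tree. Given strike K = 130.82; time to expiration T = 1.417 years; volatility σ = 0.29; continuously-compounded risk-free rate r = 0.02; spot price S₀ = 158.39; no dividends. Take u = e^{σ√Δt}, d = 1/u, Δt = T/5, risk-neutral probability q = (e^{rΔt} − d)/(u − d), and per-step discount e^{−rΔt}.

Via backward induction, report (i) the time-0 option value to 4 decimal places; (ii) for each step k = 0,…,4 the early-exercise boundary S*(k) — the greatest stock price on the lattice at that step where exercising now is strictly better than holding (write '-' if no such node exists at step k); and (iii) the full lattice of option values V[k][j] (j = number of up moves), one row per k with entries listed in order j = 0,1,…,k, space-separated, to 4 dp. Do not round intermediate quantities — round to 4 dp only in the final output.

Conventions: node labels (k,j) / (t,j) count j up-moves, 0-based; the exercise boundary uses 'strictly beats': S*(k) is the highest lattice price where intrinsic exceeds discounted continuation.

Δt=0.28340  u=1.16694  d=0.85694  q=0.47982  discount=0.99435
step 5 (expiry): payoffs max(K−S,0) = 57.6235 31.1452 0.0000 0.0000 0.0000 0.0000
step 4: (k=4,j=0): S=85.4158, K−S=45.4042, hold=44.6649 ⇒ V=45.4042 exercise | (k=4,j=1): S=116.3142, K−S=14.5058, hold=16.1096 ⇒ V=16.1096 continue | (k=4,j=2): S=158.3900, K−S=0.0000, hold=0.0000 ⇒ V=0.0000 continue | (k=4,j=3): S=215.6863, K−S=0.0000, hold=0.0000 ⇒ V=0.0000 continue | (k=4,j=4): S=293.7092, K−S=0.0000, hold=0.0000 ⇒ V=0.0000 continue  boundary S*=85.4158
step 3: (k=3,j=0): S=99.6748, K−S=31.1452, hold=31.1710 ⇒ V=31.1710 continue | (k=3,j=1): S=135.7314, K−S=0.0000, hold=8.3326 ⇒ V=8.3326 continue | (k=3,j=2): S=184.8312, K−S=0.0000, hold=0.0000 ⇒ V=0.0000 continue | (k=3,j=3): S=251.6924, K−S=0.0000, hold=0.0000 ⇒ V=0.0000 continue  boundary S*=-
step 2: (k=2,j=0): S=116.3142, K−S=14.5058, hold=20.0985 ⇒ V=20.0985 continue | (k=2,j=1): S=158.3900, K−S=0.0000, hold=4.3100 ⇒ V=4.3100 continue | (k=2,j=2): S=215.6863, K−S=0.0000, hold=0.0000 ⇒ V=0.0000 continue  boundary S*=-
step 1: (k=1,j=0): S=135.7314, K−S=0.0000, hold=12.4521 ⇒ V=12.4521 continue | (k=1,j=1): S=184.8312, K−S=0.0000, hold=2.2293 ⇒ V=2.2293 continue  boundary S*=-
step 0: (k=0,j=0): S=158.3900, K−S=0.0000, hold=7.5044 ⇒ V=7.5044 continue  boundary S*=-

price = 7.5044
boundary = - - - - 85.4158
tree:
7.5044
12.4521 2.2293
20.0985 4.3100 0.0000
31.1710 8.3326 0.0000 0.0000
45.4042 16.1096 0.0000 0.0000 0.0000
57.6235 31.1452 0.0000 0.0000 0.0000 0.0000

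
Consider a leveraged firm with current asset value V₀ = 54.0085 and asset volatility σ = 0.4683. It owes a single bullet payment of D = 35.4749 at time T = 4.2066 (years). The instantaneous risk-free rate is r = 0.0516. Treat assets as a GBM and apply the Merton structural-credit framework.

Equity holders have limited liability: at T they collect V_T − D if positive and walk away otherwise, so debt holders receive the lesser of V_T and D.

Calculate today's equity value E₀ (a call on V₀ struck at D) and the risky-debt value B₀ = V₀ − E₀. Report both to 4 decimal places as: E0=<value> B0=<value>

Equity is a call on the firm's assets struck at D = 35.4749:
d₁ = [ln(V₀/D) + (r + σ²/2)T] / (σ√T)
   = [ln(54.0085/35.4749) + (0.0516 + 0.5·0.4683²)·4.2066] / (0.4683·√4.2066)
   = [0.420316 + 0.678325] / 0.960483 = 1.143842
d₂ = d₁ − σ√T = 1.143842 − 0.960483 = 0.183358
N(d₁) = 0.873655,  N(d₂) = 0.572742,  e^(−rT) = 0.804881
E₀ = V₀·N(d₁) − D·e^(−rT)·N(d₂)
   = 54.0085·0.873655 − 35.4749·0.804881·0.572742 = 30.831277
B₀ = V₀ − E₀ = 54.0085 − 30.831277 = 23.177223

E0=30.8313 B0=23.1772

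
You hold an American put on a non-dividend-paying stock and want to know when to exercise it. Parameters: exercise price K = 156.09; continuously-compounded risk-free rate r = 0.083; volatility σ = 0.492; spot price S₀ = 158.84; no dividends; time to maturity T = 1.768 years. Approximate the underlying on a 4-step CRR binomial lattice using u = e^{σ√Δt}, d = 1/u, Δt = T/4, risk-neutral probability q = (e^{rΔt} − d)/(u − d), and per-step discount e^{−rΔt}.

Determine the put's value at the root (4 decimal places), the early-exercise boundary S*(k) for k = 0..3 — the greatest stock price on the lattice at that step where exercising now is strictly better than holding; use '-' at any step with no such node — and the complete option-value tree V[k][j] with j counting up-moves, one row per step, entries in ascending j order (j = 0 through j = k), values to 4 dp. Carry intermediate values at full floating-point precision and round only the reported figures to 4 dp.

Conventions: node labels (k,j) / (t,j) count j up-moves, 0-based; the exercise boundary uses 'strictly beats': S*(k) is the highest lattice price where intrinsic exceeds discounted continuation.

params: Δt=0.44200 u=1.38694 d=0.72101 q=0.47506 e^(-rΔt)=0.96398
t_4 payoffs: 113.1626 73.5153 0.0000 0.0000 0.0000
t_3: node(3,0) S=59.5375 payoff=96.5525 vs cont=90.9299 → 96.5525 [stop]  node(3,1) S=114.5259 payoff=41.5641 vs cont=37.2009 → 41.5641 [stop]  node(3,2) S=220.3009 payoff=0.0000 vs cont=0.0000 → 0.0000 [wait]  node(3,3) S=423.7687 payoff=0.0000 vs cont=0.0000 → 0.0000 [wait]  ⇒ S*(3)=114.5259
t_2: node(2,0) S=82.5747 payoff=73.5153 vs cont=67.8927 → 73.5153 [stop]  node(2,1) S=158.8400 payoff=0.0000 vs cont=21.0327 → 21.0327 [wait]  node(2,2) S=305.5431 payoff=0.0000 vs cont=0.0000 → 0.0000 [wait]  ⇒ S*(2)=82.5747
t_1: node(1,0) S=114.5259 payoff=41.5641 vs cont=46.8328 → 46.8328 [wait]  node(1,1) S=220.3009 payoff=0.0000 vs cont=10.6432 → 10.6432 [wait]  ⇒ S*(1)=-
t_0: node(0,0) S=158.8400 payoff=0.0000 vs cont=28.5729 → 28.5729 [wait]  ⇒ S*(0)=-

price = 28.5729
boundary = - - 82.5747 114.5259
tree:
28.5729
46.8328 10.6432
73.5153 21.0327 0.0000
96.5525 41.5641 0.0000 0.0000
113.1626 73.5153 0.0000 0.0000 0.0000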